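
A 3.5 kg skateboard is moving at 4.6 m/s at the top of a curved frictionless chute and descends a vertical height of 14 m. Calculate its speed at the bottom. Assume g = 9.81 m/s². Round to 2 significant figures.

Energy conservation between the two points: ½mv₀² + mgh = ½mv²
v² = v₀² + 2gh = (4.6)² + 2(9.81)(14) = 295.84
v = √295.84 = 17.20 m/s

v = 17 m/s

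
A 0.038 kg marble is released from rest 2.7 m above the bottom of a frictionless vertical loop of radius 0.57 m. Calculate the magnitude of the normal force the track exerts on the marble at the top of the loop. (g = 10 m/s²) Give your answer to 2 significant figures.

Energy from release to top (height 2r): mgh = ½mv_top² + mg(2r)
v_top² = 2g(h − 2r) = 2(10)(2.7 − 1.140) = 31.200 m²/s²
At the top, both N and weight point toward the centre: N + mg = mv_top²/r
N = m(v_top²/r − g) = 0.038(31.200/0.57 − 10) = 1.700 N

N = 1.7 N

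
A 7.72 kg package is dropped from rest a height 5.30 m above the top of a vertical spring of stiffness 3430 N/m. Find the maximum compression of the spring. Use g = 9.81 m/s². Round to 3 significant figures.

Let x be the compression. The total drop is H + x, and the package is instantaneously at rest at max compression, so energy conservation gives:
mg(H + x) = ½kx²
½(3430)x² − (7.72)(9.81)x − (7.72)(9.81)(5.30) = 0
1715x² − 75.73x − 401.4 = 0
x = [75.73 + √(5736 + 2.7535e+06)]/(2 × 1715) = 0.5064 m

x = 0.506 m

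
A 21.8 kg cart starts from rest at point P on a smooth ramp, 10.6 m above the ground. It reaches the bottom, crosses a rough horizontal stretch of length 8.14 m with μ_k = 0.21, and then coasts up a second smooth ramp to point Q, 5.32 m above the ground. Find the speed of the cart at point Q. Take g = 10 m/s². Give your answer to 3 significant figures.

Energy at P: mgh₁ = (21.8)(10)(10.6) = 2310.8 J
Friction loss: W_f = μ_k mg d = 372.6 J
At Q: ½mv² + mgh₂ = mgh₁ − W_f
½mv² = 2310.8 − 372.6 − 1159.8 = 778.39 J
v = √(2 × 778.39/21.8) = 8.451 m/s

v = 8.45 m/s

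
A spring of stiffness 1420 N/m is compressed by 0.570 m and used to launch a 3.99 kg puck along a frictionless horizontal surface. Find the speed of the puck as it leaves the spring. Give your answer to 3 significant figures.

Conservation of energy: ½kx² = ½mv²
v = x√(k/m) = 0.570 × √(1420/3.99) = 10.75 m/s

v = 10.8 m/s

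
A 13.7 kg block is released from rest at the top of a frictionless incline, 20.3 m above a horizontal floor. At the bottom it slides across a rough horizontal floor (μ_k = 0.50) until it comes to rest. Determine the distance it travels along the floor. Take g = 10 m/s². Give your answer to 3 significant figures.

d = 40.6 m

Applying the work–energy principle:
At rest all PE has been dissipated by friction: mgh = μ_k m g d
d = h/μ_k = 20.3/0.50 = 40.60 m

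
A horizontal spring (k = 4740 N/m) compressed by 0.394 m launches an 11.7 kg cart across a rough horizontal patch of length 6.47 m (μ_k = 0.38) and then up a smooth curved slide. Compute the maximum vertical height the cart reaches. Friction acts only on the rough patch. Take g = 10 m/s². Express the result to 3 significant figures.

Spring energy: E₀ = ½kx² = ½(4740)(0.394)² = 367.91 J
Friction: W_f = μ_k mg d = (0.38)(11.7)(10)(6.47) = 287.7 J
Energy at base of ramp: E = 367.91 − 287.7 = 80.253 J
At max height all remaining energy is PE: mgh = E ⇒ h = E/(mg) = 80.253/(11.7 × 10) = 0.6859 m

h = 0.686 m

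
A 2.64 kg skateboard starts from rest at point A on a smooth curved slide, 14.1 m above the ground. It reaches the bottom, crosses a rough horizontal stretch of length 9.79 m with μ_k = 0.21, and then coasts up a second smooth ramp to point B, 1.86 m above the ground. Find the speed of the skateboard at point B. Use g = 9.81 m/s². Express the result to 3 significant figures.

Energy at A: mgh₁ = (2.64)(9.81)(14.1) = 365.17 J
Friction loss: W_f = μ_k mg d = 53.24 J
At B: ½mv² + mgh₂ = mgh₁ − W_f
½mv² = 365.17 − 53.24 − 48.171 = 263.75 J
v = √(2 × 263.75/2.64) = 14.14 m/s

v = 14.1 m/s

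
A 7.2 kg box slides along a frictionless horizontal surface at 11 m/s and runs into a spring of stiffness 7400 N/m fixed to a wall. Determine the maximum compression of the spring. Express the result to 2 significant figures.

Conservation of energy between contact and max compression: ½mv² = ½kx²
x = v√(m/k) = 11 × √(7.2/7400) = 0.3431 m

x = 0.34 m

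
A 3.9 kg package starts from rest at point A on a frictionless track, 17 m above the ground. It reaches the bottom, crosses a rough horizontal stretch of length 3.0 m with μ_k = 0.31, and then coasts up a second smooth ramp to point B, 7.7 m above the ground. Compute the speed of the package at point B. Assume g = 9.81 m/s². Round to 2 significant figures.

v = 13 m/s

Energy at A: mgh₁ = (3.9)(9.81)(17) = 650.40 J
Friction loss: W_f = μ_k mg d = 35.58 J
At B: ½mv² + mgh₂ = mgh₁ − W_f
½mv² = 650.40 − 35.58 − 294.59 = 320.23 J
v = √(2 × 320.23/3.9) = 12.81 m/s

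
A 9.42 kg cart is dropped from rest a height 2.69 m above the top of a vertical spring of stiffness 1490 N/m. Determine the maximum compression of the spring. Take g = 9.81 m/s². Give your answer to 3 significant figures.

Let x be the compression. The total drop is H + x, and the cart is instantaneously at rest at max compression, so energy conservation gives:
mg(H + x) = ½kx²
½(1490)x² − (9.42)(9.81)x − (9.42)(9.81)(2.69) = 0
745.0x² − 92.41x − 248.6 = 0
x = [92.41 + √(8540 + 740779)]/(2 × 745.0) = 0.6430 m

x = 0.643 m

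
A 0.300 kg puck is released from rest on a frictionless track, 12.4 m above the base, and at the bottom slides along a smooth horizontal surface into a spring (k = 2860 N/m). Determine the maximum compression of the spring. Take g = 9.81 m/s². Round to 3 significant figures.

Gravitational PE at the top equals spring PE at max compression: mgh = ½kx²
x = √(2mgh/k) = √(2 × 0.300 × 9.81 × 12.4 / 2860) = 0.1597 m

x = 0.160 m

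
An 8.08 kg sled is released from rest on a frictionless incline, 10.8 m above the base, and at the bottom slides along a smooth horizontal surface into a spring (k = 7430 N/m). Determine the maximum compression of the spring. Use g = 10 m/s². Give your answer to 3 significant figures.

x = 0.485 m

At max compression the sled is momentarily at rest: mgh = ½kx²
x = √(2mgh/k) = √(2 × 8.08 × 10 × 10.8 / 7430) = 0.4847 m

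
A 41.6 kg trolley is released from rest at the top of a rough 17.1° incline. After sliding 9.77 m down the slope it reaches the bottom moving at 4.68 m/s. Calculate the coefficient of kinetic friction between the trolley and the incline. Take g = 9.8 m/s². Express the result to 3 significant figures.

Energy balance down the incline: mg L sinθ − ½mv² = μ_k (mg cosθ) L
mgL sinθ = 1171.2 J; ½mv² = 455.57 J
W_f = 1171.2 − 455.57 = 715.6 J
μ_k = W_f/(mg cosθ · L) = 715.6/(389.7 × 9.77) = 0.1880

μ_k = 0.188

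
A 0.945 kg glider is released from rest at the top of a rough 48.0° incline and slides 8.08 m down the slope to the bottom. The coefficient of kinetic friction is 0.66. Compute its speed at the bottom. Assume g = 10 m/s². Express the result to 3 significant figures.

Taking the bottom as reference, mgh = ½mv² + μ_k N L with h = L sinθ, N = mg cosθ:
mgh = mgL sinθ = (0.945)(10)(8.08)sin48.0° = 56.744 J
W_f = μ_k mg cosθ · L = (0.66)(0.945)(10)cos48.0°·8.08 = 33.72 J
½mv² = 56.744 − 33.72 = 23.023 J
v = √(2 × 23.023/0.945) = 6.980 m/s

v = 6.98 m/s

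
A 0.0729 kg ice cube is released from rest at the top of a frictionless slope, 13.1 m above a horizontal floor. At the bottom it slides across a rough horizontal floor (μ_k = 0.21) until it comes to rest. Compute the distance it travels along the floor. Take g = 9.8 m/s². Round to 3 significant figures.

d = 62.4 m

Energy bookkeeping (friction removes W_f = μ_k N d):
At rest all PE has been dissipated by friction: mgh = μ_k m g d
d = h/μ_k = 13.1/0.21 = 62.38 m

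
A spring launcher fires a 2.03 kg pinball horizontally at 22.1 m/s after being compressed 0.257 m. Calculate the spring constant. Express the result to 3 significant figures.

k = 15000 N/m

Energy stored in the spring equals the launch KE: ½kx² = ½mv²
k = mv²/x² = (2.03)(22.1)²/(0.257)² = 15011 N/m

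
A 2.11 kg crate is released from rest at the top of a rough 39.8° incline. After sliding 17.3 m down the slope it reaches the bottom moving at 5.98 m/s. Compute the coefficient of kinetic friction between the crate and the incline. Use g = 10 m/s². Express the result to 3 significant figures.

The energy dissipated by friction is the PE lost minus the KE gained:
mgL sinθ = 233.66 J; ½mv² = 37.727 J
W_f = 233.66 − 37.727 = 195.9 J
μ_k = W_f/(mg cosθ · L) = 195.9/(16.21 × 17.3) = 0.6986

μ_k = 0.699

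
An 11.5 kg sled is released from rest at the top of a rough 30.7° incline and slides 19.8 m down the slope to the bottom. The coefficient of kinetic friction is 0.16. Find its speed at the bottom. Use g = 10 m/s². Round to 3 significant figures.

Work–energy: mg(L sinθ) − μ_k(mg cosθ)L = ½mv²
mgh = mgL sinθ = (11.5)(10)(19.8)sin30.7° = 1162.5 J
W_f = μ_k mg cosθ · L = (0.16)(11.5)(10)cos30.7°·19.8 = 313.3 J
½mv² = 1162.5 − 313.3 = 849.24 J
v = √(2 × 849.24/11.5) = 12.15 m/s

v = 12.2 m/s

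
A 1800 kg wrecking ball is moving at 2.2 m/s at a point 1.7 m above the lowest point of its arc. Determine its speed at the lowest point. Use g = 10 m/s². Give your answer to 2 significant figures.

v = 6.2 m/s

By conservation of mechanical energy, ½mv₀² + mgh = ½mv²
v² = v₀² + 2gh = (2.2)² + 2(10)(1.7) = 38.840
v = √38.840 = 6.232 m/s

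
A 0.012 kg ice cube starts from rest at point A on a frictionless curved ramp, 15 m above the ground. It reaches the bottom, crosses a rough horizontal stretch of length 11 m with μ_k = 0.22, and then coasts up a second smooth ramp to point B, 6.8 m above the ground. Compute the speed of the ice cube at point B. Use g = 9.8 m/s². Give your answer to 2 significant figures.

Energy at A: mgh₁ = (0.012)(9.8)(15) = 1.7640 J
Friction loss: W_f = μ_k mg d = 0.2846 J
At B: ½mv² + mgh₂ = mgh₁ − W_f
½mv² = 1.7640 − 0.2846 − 0.79968 = 0.67973 J
v = √(2 × 0.67973/0.012) = 10.64 m/s

v = 11 m/s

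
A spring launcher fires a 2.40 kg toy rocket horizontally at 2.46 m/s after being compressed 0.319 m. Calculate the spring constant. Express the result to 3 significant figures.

k = 143 N/m

Energy stored in the spring equals the launch KE: ½kx² = ½mv²
k = mv²/x² = (2.40)(2.46)²/(0.319)² = 142.7 N/m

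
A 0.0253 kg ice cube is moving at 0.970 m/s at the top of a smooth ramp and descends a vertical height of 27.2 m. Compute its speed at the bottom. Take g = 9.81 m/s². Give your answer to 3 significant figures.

Equating total energy at the two states: ½mv₀² + mgh = ½mv²
v² = v₀² + 2gh = (0.970)² + 2(9.81)(27.2) = 534.60
v = √534.60 = 23.12 m/s

v = 23.1 m/s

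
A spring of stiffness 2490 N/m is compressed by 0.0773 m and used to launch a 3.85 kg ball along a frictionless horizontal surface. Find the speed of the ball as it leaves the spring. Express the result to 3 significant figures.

v = 1.97 m/s

Spring PE converts entirely to kinetic energy: ½kx² = ½mv²
v = x√(k/m) = 0.0773 × √(2490/3.85) = 1.966 m/s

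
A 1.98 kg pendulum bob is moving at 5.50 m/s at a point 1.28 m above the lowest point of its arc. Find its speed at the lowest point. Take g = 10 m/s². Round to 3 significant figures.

Mechanical energy is conserved (no friction): ½mv₀² + mgh = ½mv²
v² = v₀² + 2gh = (5.50)² + 2(10)(1.28) = 55.850
v = √55.850 = 7.473 m/s

v = 7.47 m/s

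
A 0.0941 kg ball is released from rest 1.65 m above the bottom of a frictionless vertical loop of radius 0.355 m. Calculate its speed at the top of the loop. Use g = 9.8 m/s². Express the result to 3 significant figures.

Energy conservation: mgh = ½mv_top² + mg(2r)
v_top² = 2g(h − 2r) = 2(9.8)(1.65 − 0.7100) = 18.42
v_top = 4.292 m/s

v = 4.29 m/s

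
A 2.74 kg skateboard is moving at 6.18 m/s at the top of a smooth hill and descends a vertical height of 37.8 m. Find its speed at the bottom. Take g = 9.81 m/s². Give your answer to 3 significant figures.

v = 27.9 m/s

By conservation of mechanical energy, ½mv₀² + mgh = ½mv²
v² = v₀² + 2gh = (6.18)² + 2(9.81)(37.8) = 779.83
v = √779.83 = 27.93 m/s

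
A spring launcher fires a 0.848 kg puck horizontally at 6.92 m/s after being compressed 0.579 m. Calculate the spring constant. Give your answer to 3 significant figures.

k = 121 N/m

Energy stored in the spring equals the launch KE: ½kx² = ½mv²
k = mv²/x² = (0.848)(6.92)²/(0.579)² = 121.1 N/m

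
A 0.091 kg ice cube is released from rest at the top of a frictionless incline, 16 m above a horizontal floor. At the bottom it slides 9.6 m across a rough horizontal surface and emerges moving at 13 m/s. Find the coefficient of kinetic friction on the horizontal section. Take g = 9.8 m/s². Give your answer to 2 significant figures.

μ_k = 0.77

Energy bookkeeping (friction removes W_f = μ_k N d):
mgh = ½mv² + μ_k m g d
mgh = 14.269 J; ½mv² = 7.6895 J
W_f = 14.269 − 7.6895 = 6.579 J
μ_k = W_f/(mg·d) = 6.579/(0.8918 × 9.6) = 0.7685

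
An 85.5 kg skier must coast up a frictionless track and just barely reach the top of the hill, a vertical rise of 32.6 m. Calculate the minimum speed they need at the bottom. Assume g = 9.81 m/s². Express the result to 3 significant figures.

v = 25.3 m/s

At the top they are momentarily at rest, so all KE converts to PE: ½mv² = mgh
v = √(2gh) = √(2 × 9.81 × 32.6) = 25.29 m/s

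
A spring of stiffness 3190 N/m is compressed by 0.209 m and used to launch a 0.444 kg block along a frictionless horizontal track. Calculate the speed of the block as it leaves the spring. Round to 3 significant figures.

Spring PE converts entirely to kinetic energy: ½kx² = ½mv²
v = x√(k/m) = 0.209 × √(3190/0.444) = 17.72 m/s

v = 17.7 m/s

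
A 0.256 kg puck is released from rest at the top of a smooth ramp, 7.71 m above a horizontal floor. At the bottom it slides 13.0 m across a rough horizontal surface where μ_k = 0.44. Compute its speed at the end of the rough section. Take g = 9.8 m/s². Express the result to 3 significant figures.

Energy at the top = energy at the end + work done against friction:
mgh = ½mv² + μ_k m g d
W_f = μ_k mg d = (0.44)(0.256)(9.8)(13.0) = 14.35 J
½mv² = mgh − W_f = 19.343 − 14.35 = 4.9925 J
v = √(2 × 4.9925/0.256) = 6.245 m/s

v = 6.25 m/s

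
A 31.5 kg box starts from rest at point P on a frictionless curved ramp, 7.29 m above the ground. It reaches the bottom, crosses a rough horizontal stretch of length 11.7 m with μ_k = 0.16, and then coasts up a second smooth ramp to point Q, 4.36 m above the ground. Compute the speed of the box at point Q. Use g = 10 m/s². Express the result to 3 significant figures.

v = 4.60 m/s

Energy at P: mgh₁ = (31.5)(10)(7.29) = 2296.3 J
Friction loss: W_f = μ_k mg d = 589.7 J
At Q: ½mv² + mgh₂ = mgh₁ − W_f
½mv² = 2296.3 − 589.7 − 1373.4 = 333.27 J
v = √(2 × 333.27/31.5) = 4.600 m/s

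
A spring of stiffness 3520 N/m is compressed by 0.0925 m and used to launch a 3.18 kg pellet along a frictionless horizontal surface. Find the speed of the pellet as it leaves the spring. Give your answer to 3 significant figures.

v = 3.08 m/s

Conservation of energy: ½kx² = ½mv²
v = x√(k/m) = 0.0925 × √(3520/3.18) = 3.078 m/s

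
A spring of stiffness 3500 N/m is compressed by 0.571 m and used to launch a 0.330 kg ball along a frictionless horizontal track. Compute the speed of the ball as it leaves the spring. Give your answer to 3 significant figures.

Spring PE converts entirely to kinetic energy: ½kx² = ½mv²
v = x√(k/m) = 0.571 × √(3500/0.330) = 58.80 m/s

v = 58.8 m/s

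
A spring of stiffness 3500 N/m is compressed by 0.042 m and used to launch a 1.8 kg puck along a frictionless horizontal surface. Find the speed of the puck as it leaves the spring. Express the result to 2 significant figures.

v = 1.9 m/s

Spring PE converts entirely to kinetic energy: ½kx² = ½mv²
v = x√(k/m) = 0.042 × √(3500/1.8) = 1.852 m/s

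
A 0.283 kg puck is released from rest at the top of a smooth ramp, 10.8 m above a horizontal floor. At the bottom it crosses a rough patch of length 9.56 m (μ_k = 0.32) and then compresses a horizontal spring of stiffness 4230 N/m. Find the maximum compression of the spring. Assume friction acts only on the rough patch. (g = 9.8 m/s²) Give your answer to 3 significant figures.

x = 0.101 m

Initial energy: E₁ = mgh = (0.283)(9.8)(10.8) = 29.953 J
Friction removes W_f = μ_k mg d = (0.32)(0.283)(9.8)(9.56) = 8.484 J
Energy reaching the spring: E = 29.953 − 8.484 = 21.468 J
At max compression ½kx² = E ⇒ x = √(2E/k) = √(2 × 21.468/4230) = 0.1007 m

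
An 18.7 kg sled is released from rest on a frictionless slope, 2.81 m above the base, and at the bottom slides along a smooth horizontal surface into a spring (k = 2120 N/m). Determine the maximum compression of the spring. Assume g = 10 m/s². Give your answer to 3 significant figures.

x = 0.704 m

Gravitational PE at the top equals spring PE at max compression: mgh = ½kx²
x = √(2mgh/k) = √(2 × 18.7 × 10 × 2.81 / 2120) = 0.7041 m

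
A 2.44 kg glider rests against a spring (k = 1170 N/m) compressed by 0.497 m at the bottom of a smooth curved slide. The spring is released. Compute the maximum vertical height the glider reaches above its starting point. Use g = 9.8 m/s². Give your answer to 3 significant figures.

h = 6.04 m

Energy conservation from release to the highest point: ½kx² = mgh
h = kx²/(2mg) = (1170)(0.497)²/(2 × 2.44 × 9.8) = 6.043 m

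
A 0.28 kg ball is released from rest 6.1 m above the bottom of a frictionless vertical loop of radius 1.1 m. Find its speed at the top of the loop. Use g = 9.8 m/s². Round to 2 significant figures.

Energy conservation: mgh = ½mv_top² + mg(2r)
v_top² = 2g(h − 2r) = 2(9.8)(6.1 − 2.200) = 76.44
v_top = 8.743 m/s

v = 8.7 m/s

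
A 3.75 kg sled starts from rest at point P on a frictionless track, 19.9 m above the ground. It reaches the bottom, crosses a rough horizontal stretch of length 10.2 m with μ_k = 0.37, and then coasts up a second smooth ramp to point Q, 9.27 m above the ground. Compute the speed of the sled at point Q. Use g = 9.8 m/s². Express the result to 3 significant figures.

v = 11.6 m/s

Energy at P: mgh₁ = (3.75)(9.8)(19.9) = 731.32 J
Friction loss: W_f = μ_k mg d = 138.7 J
At Q: ½mv² + mgh₂ = mgh₁ − W_f
½mv² = 731.32 − 138.7 − 340.67 = 251.96 J
v = √(2 × 251.96/3.75) = 11.59 m/s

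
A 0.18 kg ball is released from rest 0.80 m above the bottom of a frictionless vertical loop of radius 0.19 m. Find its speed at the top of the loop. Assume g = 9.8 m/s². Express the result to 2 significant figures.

Energy conservation: mgh = ½mv_top² + mg(2r)
v_top² = 2g(h − 2r) = 2(9.8)(0.80 − 0.3800) = 8.232
v_top = 2.869 m/s

v = 2.9 m/s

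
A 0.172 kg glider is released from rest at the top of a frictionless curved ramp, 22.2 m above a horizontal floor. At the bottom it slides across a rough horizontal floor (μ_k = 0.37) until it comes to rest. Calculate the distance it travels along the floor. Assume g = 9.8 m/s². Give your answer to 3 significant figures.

d = 60.0 m

Energy at the top = energy at the end + work done against friction:
At rest all PE has been dissipated by friction: mgh = μ_k m g d
d = h/μ_k = 22.2/0.37 = 60.00 m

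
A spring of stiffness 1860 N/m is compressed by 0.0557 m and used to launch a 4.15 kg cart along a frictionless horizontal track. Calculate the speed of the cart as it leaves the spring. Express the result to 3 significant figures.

The cart leaves the spring when the spring is at natural length, so ½kx² = ½mv²
v = x√(k/m) = 0.0557 × √(1860/4.15) = 1.179 m/s

v = 1.18 m/s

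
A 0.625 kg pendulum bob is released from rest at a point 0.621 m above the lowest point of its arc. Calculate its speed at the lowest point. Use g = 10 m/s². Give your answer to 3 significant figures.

v = 3.52 m/s

Energy conservation between the two points: mgh = ½mv²
v = √(2gh) = √(2 × 10 × 0.621) = √12.420 = 3.524 m/s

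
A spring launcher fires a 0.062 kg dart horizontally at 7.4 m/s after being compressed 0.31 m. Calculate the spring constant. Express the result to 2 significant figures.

½kx² = ½mv²
k = mv²/x² = (0.062)(7.4)²/(0.31)² = 35.33 N/m

k = 35 N/m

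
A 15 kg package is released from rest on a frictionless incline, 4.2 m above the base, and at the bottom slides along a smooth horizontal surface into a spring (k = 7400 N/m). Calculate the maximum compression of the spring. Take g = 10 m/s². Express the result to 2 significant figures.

x = 0.41 m

At max compression the package is momentarily at rest: mgh = ½kx²
x = √(2mgh/k) = √(2 × 15 × 10 × 4.2 / 7400) = 0.4126 m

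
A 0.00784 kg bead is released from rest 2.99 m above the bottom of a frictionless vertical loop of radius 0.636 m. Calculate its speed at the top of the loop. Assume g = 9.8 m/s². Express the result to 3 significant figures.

Energy conservation: mgh = ½mv_top² + mg(2r)
v_top² = 2g(h − 2r) = 2(9.8)(2.99 − 1.272) = 33.67
v_top = 5.803 m/s

v = 5.80 m/s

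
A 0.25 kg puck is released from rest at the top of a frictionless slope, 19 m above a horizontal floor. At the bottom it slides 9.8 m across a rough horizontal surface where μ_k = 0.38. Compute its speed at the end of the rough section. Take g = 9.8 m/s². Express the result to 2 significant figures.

Energy at the top = energy at the end + work done against friction:
mgh = ½mv² + μ_k m g d
W_f = μ_k mg d = (0.38)(0.25)(9.8)(9.8) = 9.124 J
½mv² = mgh − W_f = 46.550 − 9.124 = 37.426 J
v = √(2 × 37.426/0.25) = 17.30 m/s

v = 17 m/s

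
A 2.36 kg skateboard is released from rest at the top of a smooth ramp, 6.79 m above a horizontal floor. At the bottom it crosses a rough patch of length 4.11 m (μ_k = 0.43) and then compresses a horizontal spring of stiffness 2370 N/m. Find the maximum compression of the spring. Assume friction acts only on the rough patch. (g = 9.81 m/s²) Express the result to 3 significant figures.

Initial energy: E₁ = mgh = (2.36)(9.81)(6.79) = 157.20 J
Friction removes W_f = μ_k mg d = (0.43)(2.36)(9.81)(4.11) = 40.92 J
Energy reaching the spring: E = 157.20 − 40.92 = 116.28 J
At max compression ½kx² = E ⇒ x = √(2E/k) = √(2 × 116.28/2370) = 0.3133 m

x = 0.313 m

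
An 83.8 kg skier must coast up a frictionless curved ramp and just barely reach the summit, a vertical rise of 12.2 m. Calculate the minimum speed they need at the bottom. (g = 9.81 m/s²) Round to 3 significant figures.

At the top they are momentarily at rest, so all KE converts to PE: ½mv² = mgh
v = √(2gh) = √(2 × 9.81 × 12.2) = 15.47 m/s

v = 15.5 m/s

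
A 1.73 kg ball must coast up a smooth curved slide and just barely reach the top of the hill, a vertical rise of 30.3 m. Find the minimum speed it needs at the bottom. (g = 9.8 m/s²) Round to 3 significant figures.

At the top it is momentarily at rest, so all KE converts to PE: ½mv² = mgh
v = √(2gh) = √(2 × 9.8 × 30.3) = 24.37 m/s

v = 24.4 m/s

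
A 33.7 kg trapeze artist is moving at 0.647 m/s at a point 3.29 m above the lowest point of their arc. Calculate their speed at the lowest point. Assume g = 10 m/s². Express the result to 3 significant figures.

v = 8.14 m/s

Equating total energy at the two states: ½mv₀² + mgh = ½mv²
v² = v₀² + 2gh = (0.647)² + 2(10)(3.29) = 66.219
v = √66.219 = 8.137 m/s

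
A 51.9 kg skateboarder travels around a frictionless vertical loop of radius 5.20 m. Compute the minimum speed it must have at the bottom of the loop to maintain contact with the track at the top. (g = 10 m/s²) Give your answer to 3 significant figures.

At the top: mg = mv_top²/r ⇒ v_top² = gr = 52.00 m²/s²
Energy from bottom to top (height 2r): ½mv_bot² = ½mv_top² + mg(2r)
v_bot² = gr + 4gr = 5gr = 260.0
v_bot = √(5gr) = 16.12 m/s

v = 16.1 m/s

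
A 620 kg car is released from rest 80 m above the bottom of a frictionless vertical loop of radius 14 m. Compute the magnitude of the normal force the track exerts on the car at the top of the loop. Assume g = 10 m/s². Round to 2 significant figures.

N = 40000 N

Energy from release to top (height 2r): mgh = ½mv_top² + mg(2r)
v_top² = 2g(h − 2r) = 2(10)(80 − 28.00) = 1040.0 m²/s²
At the top, both N and weight point toward the centre: N + mg = mv_top²/r
N = m(v_top²/r − g) = 620(1040.0/14 − 10) = 39857 N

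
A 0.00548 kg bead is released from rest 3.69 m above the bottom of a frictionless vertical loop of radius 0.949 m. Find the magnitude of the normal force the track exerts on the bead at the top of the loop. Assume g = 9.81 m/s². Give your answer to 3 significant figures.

N = 0.149 N

Energy from release to top (height 2r): mgh = ½mv_top² + mg(2r)
v_top² = 2g(h − 2r) = 2(9.81)(3.69 − 1.898) = 35.159 m²/s²
At the top, both N and weight point toward the centre: N + mg = mv_top²/r
N = m(v_top²/r − g) = 0.00548(35.159/0.949 − 9.81) = 0.1493 N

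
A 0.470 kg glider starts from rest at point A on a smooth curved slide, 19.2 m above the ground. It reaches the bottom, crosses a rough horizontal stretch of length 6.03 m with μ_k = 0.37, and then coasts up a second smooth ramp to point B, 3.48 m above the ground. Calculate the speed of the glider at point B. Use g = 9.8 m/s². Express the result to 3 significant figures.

Energy at A: mgh₁ = (0.470)(9.8)(19.2) = 88.435 J
Friction loss: W_f = μ_k mg d = 10.28 J
At B: ½mv² + mgh₂ = mgh₁ − W_f
½mv² = 88.435 − 10.28 − 16.029 = 62.130 J
v = √(2 × 62.130/0.470) = 16.26 m/s

v = 16.3 m/s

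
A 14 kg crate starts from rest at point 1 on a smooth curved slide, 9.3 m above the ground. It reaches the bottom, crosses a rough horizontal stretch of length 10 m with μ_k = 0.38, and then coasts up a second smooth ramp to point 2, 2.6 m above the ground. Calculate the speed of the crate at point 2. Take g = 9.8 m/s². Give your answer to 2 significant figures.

v = 7.5 m/s

Energy at 1: mgh₁ = (14)(9.8)(9.3) = 1276.0 J
Friction loss: W_f = μ_k mg d = 521.4 J
At 2: ½mv² + mgh₂ = mgh₁ − W_f
½mv² = 1276.0 − 521.4 − 356.72 = 397.88 J
v = √(2 × 397.88/14) = 7.539 m/s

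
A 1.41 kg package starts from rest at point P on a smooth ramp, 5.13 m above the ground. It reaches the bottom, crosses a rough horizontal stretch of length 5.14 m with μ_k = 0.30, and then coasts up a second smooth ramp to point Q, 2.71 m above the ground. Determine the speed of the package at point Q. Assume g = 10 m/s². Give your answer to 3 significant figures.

Energy at P: mgh₁ = (1.41)(10)(5.13) = 72.333 J
Friction loss: W_f = μ_k mg d = 21.74 J
At Q: ½mv² + mgh₂ = mgh₁ − W_f
½mv² = 72.333 − 21.74 − 38.211 = 12.380 J
v = √(2 × 12.380/1.41) = 4.190 m/s

v = 4.19 m/s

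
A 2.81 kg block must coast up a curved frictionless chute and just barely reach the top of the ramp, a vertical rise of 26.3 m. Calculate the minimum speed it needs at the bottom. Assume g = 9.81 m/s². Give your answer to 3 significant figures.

At the top it is momentarily at rest, so all KE converts to PE: ½mv² = mgh
v = √(2gh) = √(2 × 9.81 × 26.3) = 22.72 m/s

v = 22.7 m/s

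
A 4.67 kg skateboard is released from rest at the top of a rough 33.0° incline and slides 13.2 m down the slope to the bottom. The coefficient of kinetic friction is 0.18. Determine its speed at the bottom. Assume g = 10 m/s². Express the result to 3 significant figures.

Energy: mgh = ½mv² + W_f, with h = L sinθ and W_f = μ_k (mg cosθ) L
mgh = mgL sinθ = (4.67)(10)(13.2)sin33.0° = 335.74 J
W_f = μ_k mg cosθ · L = (0.18)(4.67)(10)cos33.0°·13.2 = 93.06 J
½mv² = 335.74 − 93.06 = 242.68 J
v = √(2 × 242.68/4.67) = 10.19 m/s

v = 10.2 m/s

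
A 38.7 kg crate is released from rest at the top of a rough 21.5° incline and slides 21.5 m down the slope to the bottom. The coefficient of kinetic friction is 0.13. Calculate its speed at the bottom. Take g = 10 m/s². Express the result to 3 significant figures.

Energy: mgh = ½mv² + W_f, with h = L sinθ and W_f = μ_k (mg cosθ) L
mgh = mgL sinθ = (38.7)(10)(21.5)sin21.5° = 3049.5 J
W_f = μ_k mg cosθ · L = (0.13)(38.7)(10)cos21.5°·21.5 = 1006 J
½mv² = 3049.5 − 1006 = 2043.1 J
v = √(2 × 2043.1/38.7) = 10.28 m/s

v = 10.3 m/s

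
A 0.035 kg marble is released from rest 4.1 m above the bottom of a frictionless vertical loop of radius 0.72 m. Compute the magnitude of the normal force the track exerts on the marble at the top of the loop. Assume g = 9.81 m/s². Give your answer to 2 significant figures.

N = 2.2 N

Energy from release to top (height 2r): mgh = ½mv_top² + mg(2r)
v_top² = 2g(h − 2r) = 2(9.81)(4.1 − 1.440) = 52.189 m²/s²
At the top, both N and weight point toward the centre: N + mg = mv_top²/r
N = m(v_top²/r − g) = 0.035(52.189/0.72 − 9.81) = 2.194 N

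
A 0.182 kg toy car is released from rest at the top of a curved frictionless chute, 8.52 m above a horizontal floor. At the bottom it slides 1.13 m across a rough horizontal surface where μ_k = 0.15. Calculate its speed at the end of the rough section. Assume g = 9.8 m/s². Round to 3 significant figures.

Energy bookkeeping (friction removes W_f = μ_k N d):
mgh = ½mv² + μ_k m g d
W_f = μ_k mg d = (0.15)(0.182)(9.8)(1.13) = 0.3023 J
½mv² = mgh − W_f = 15.196 − 0.3023 = 14.894 J
v = √(2 × 14.894/0.182) = 12.79 m/s

v = 12.8 m/s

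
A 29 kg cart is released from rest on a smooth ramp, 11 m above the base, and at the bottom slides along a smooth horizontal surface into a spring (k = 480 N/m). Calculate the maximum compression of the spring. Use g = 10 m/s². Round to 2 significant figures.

Energy conservation (no friction) from release to max compression: mgh = ½kx²
x = √(2mgh/k) = √(2 × 29 × 10 × 11 / 480) = 3.646 m

x = 3.6 m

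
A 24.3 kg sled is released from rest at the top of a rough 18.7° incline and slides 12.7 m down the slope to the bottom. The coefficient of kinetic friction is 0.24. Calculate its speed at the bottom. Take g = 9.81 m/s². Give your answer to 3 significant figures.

Energy: mgh = ½mv² + W_f, with h = L sinθ and W_f = μ_k (mg cosθ) L
mgh = mgL sinθ = (24.3)(9.81)(12.7)sin18.7° = 970.64 J
W_f = μ_k mg cosθ · L = (0.24)(24.3)(9.81)cos18.7°·12.7 = 688.2 J
½mv² = 970.64 − 688.2 = 282.41 J
v = √(2 × 282.41/24.3) = 4.821 m/s

v = 4.82 m/s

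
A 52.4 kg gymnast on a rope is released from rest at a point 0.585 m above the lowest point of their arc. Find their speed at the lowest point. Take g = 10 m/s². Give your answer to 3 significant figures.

By conservation of mechanical energy, mgh = ½mv²
v = √(2gh) = √(2 × 10 × 0.585) = √11.700 = 3.421 m/s

v = 3.42 m/s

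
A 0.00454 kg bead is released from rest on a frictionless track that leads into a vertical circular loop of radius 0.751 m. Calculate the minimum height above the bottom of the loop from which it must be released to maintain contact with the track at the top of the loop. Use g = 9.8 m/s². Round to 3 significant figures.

h = 1.88 m

At the top, for minimum speed gravity alone supplies the centripetal force: mg = mv_top²/r ⇒ v_top² = gr = 7.360 m²/s²
Energy conservation from release height h to the top (height 2r): mgh = ½mv_top² + mg(2r)
h = v_top²/(2g) + 2r = r/2 + 2r = 5r/2 = 1.877 m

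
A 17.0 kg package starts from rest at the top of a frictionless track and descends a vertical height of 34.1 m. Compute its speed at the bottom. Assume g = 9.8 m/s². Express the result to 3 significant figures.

v = 25.9 m/s

Equating total energy at the two states: mgh = ½mv²
v = √(2gh) = √(2 × 9.8 × 34.1) = √668.36 = 25.85 m/s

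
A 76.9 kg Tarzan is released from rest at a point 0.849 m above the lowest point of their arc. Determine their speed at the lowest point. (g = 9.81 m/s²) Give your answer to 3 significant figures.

Mechanical energy is conserved (no friction): mgh = ½mv²
v = √(2gh) = √(2 × 9.81 × 0.849) = √16.657 = 4.081 m/s

v = 4.08 m/s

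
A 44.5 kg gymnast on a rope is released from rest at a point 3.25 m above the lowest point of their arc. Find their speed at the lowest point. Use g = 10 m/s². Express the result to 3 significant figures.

v = 8.06 m/s

Mechanical energy is conserved (no friction): mgh = ½mv²
The mass cancels from both sides.
v = √(2gh) = √(2 × 10 × 3.25) = √65.000 = 8.062 m/s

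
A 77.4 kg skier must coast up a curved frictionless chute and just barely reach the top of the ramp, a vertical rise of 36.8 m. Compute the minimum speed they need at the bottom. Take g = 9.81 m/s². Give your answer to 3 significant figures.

v = 26.9 m/s

At the top they are momentarily at rest, so all KE converts to PE: ½mv² = mgh
v = √(2gh) = √(2 × 9.81 × 36.8) = 26.87 m/s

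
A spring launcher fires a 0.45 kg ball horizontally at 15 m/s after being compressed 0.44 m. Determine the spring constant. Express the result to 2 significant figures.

k = 520 N/m

Energy stored in the spring equals the launch KE: ½kx² = ½mv²
k = mv²/x² = (0.45)(15)²/(0.44)² = 523.0 N/m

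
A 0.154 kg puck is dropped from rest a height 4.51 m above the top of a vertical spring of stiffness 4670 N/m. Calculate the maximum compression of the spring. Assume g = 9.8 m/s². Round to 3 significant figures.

x = 0.0543 m

Let x be the compression. The total drop is H + x, and the puck is instantaneously at rest at max compression, so energy conservation gives:
mg(H + x) = ½kx²
½(4670)x² − (0.154)(9.8)x − (0.154)(9.8)(4.51) = 0
2335x² − 1.509x − 6.806 = 0
x = [1.509 + √(2.278 + 63573)]/(2 × 2335) = 0.05431 m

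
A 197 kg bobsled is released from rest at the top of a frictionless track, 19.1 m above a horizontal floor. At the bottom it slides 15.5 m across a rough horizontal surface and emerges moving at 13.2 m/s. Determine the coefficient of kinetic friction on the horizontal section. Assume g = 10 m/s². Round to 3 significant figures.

μ_k = 0.670

Energy at the top = energy at the end + work done against friction:
mgh = ½mv² + μ_k m g d
mgh = 37627 J; ½mv² = 17163 J
W_f = 37627 − 17163 = 20464 J
μ_k = W_f/(mg·d) = 20464/(1970 × 15.5) = 0.6702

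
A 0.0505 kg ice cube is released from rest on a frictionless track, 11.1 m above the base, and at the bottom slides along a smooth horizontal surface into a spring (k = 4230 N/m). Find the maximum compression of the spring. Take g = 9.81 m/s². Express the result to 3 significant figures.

x = 0.0510 m

At max compression the cube is momentarily at rest: mgh = ½kx²
x = √(2mgh/k) = √(2 × 0.0505 × 9.81 × 11.1 / 4230) = 0.05099 m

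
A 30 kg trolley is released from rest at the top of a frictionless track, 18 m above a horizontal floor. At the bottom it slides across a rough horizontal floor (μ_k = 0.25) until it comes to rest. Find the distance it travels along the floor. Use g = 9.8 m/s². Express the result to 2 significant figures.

d = 72 m

Energy bookkeeping (friction removes W_f = μ_k N d):
At rest all PE has been dissipated by friction: mgh = μ_k m g d
d = h/μ_k = 18/0.25 = 72.00 m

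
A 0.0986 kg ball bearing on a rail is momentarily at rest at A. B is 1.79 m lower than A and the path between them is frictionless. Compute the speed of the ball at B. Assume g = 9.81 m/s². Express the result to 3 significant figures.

Mechanical energy is conserved (no friction): mgh = ½mv²
v = √(2gh) = √(2 × 9.81 × 1.79) = √35.120 = 5.926 m/s

v = 5.93 m/s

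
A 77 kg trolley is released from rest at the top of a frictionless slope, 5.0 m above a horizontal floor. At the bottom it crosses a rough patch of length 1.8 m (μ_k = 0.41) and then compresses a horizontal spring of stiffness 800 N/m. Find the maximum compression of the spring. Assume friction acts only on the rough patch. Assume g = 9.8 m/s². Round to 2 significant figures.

Initial energy: E₁ = mgh = (77)(9.8)(5.0) = 3773.0 J
Friction removes W_f = μ_k mg d = (0.41)(77)(9.8)(1.8) = 556.9 J
Energy reaching the spring: E = 3773.0 − 556.9 = 3216.1 J
At max compression ½kx² = E ⇒ x = √(2E/k) = √(2 × 3216.1/800) = 2.836 m

x = 2.8 m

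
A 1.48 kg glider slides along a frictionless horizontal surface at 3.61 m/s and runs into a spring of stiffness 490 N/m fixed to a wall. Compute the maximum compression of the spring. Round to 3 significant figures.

Conservation of energy between contact and max compression: ½mv² = ½kx²
x = v√(m/k) = 3.61 × √(1.48/490) = 0.1984 m

x = 0.198 m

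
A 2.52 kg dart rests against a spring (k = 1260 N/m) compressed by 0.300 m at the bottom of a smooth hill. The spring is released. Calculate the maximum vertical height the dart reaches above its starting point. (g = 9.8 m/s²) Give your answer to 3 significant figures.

All spring PE becomes gravitational PE at the highest point: ½kx² = mgh
h = kx²/(2mg) = (1260)(0.300)²/(2 × 2.52 × 9.8) = 2.296 m

h = 2.30 m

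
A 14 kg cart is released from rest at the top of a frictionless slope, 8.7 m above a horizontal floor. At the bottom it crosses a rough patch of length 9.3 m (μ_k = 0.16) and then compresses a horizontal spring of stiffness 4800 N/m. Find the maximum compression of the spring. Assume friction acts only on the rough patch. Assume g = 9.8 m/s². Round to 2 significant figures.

x = 0.64 m

Initial energy: E₁ = mgh = (14)(9.8)(8.7) = 1193.6 J
Friction removes W_f = μ_k mg d = (0.16)(14)(9.8)(9.3) = 204.2 J
Energy reaching the spring: E = 1193.6 − 204.2 = 989.49 J
At max compression ½kx² = E ⇒ x = √(2E/k) = √(2 × 989.49/4800) = 0.6421 m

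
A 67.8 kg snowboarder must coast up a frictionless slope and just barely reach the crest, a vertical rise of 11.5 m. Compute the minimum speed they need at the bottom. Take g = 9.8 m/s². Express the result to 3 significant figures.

At the top they are momentarily at rest, so all KE converts to PE: ½mv² = mgh
v = √(2gh) = √(2 × 9.8 × 11.5) = 15.01 m/s

v = 15.0 m/s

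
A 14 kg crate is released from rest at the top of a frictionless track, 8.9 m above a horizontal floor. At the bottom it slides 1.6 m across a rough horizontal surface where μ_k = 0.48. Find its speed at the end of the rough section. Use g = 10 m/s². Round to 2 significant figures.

v = 13 m/s

Applying the work–energy principle:
mgh = ½mv² + μ_k m g d
W_f = μ_k mg d = (0.48)(14)(10)(1.6) = 107.5 J
½mv² = mgh − W_f = 1246.0 − 107.5 = 1138.5 J
v = √(2 × 1138.5/14) = 12.75 m/s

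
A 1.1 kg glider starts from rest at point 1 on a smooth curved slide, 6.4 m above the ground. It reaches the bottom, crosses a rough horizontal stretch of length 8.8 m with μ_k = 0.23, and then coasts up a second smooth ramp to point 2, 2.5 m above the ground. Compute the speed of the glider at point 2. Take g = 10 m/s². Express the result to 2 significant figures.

v = 6.1 m/s

Energy at 1: mgh₁ = (1.1)(10)(6.4) = 70.400 J
Friction loss: W_f = μ_k mg d = 22.26 J
At 2: ½mv² + mgh₂ = mgh₁ − W_f
½mv² = 70.400 − 22.26 − 27.500 = 20.636 J
v = √(2 × 20.636/1.1) = 6.125 m/s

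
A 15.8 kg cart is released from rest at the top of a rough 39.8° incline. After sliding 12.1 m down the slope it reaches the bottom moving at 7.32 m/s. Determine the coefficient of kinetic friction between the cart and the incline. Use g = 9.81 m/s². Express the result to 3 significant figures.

The energy dissipated by friction is the PE lost minus the KE gained:
mgL sinθ = 1200.5 J; ½mv² = 423.30 J
W_f = 1200.5 − 423.30 = 777.2 J
μ_k = W_f/(mg cosθ · L) = 777.2/(119.1 × 12.1) = 0.5394

μ_k = 0.539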